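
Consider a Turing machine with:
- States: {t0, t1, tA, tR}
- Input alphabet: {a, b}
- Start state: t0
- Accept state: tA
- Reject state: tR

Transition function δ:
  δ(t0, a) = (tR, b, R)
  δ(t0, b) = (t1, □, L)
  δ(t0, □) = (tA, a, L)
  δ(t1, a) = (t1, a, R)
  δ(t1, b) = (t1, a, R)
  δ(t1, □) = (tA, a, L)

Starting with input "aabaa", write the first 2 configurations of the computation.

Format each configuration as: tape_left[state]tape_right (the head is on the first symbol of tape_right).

Transitions applied:
Step 1: δ(t0, a) = (tR, b, R)

The first 2 configurations are:
[t0]aabaa ⊢ b[tR]abaa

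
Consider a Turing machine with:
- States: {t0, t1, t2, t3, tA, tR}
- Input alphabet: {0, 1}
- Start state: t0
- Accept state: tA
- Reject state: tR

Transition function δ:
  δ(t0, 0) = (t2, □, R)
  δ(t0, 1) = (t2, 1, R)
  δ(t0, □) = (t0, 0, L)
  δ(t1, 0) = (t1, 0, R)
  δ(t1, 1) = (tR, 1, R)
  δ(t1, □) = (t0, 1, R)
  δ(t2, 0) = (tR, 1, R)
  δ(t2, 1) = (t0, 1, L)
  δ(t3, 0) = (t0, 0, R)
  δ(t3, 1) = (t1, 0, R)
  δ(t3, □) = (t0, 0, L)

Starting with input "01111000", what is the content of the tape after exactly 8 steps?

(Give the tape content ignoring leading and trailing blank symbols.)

Execution trace:
Initial: [t0]01111000
Step 1: δ(t0, 0) = (t2, □, R) → □[t2]1111000
Step 2: δ(t2, 1) = (t0, 1, L) → [t0]□1111000
Step 3: δ(t0, □) = (t0, 0, L) → [t0]□01111000
Step 4: δ(t0, □) = (t0, 0, L) → [t0]□001111000
Step 5: δ(t0, □) = (t0, 0, L) → [t0]□0001111000
Step 6: δ(t0, □) = (t0, 0, L) → [t0]□00001111000
Step 7: δ(t0, □) = (t0, 0, L) → [t0]□000001111000
Step 8: δ(t0, □) = (t0, 0, L) → [t0]□0000001111000

After 8 steps, the tape (ignoring leading/trailing blanks) is: 0000001111000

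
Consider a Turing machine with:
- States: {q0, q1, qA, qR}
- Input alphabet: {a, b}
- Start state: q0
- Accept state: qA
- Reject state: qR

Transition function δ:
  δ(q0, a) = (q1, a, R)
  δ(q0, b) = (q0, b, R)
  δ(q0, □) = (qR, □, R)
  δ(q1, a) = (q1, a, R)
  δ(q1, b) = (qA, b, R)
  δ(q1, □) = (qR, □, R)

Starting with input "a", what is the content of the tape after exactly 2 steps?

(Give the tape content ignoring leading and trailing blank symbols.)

Execution trace:
Initial: [q0]a
Step 1: δ(q0, a) = (q1, a, R) → a[q1]□
Step 2: δ(q1, □) = (qR, □, R) → a□[qR]□

The machine reaches the reject state qR and halts.

After 2 steps, the tape (ignoring leading/trailing blanks) is: a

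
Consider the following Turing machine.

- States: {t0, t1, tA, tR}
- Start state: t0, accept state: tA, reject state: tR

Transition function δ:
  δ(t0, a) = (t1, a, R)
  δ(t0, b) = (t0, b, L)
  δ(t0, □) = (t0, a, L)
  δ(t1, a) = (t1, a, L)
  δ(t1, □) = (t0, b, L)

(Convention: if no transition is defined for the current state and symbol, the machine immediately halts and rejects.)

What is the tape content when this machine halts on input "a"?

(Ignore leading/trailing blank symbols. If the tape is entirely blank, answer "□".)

Execution trace:
Initial: [t0]a
Step 1: δ(t0, a) = (t1, a, R) → a[t1]□
Step 2: δ(t1, □) = (t0, b, L) → [t0]ab
Step 3: δ(t0, a) = (t1, a, R) → a[t1]b

No transition is defined for δ(t1, b). By convention the machine halts and rejects.

Final tape (ignoring leading/trailing blanks): ab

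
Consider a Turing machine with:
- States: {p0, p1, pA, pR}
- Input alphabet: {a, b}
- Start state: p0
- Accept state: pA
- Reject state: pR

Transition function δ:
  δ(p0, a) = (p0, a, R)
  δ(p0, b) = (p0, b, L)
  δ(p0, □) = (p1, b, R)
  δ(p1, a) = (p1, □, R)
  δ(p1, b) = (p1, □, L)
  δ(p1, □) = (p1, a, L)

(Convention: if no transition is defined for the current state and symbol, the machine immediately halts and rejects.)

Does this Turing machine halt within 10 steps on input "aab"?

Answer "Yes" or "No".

Execution trace:
Initial: [p0]aab
Step 1: δ(p0, a) = (p0, a, R) → a[p0]ab
Step 2: δ(p0, a) = (p0, a, R) → aa[p0]b
Step 3: δ(p0, b) = (p0, b, L) → a[p0]ab
Step 4: δ(p0, a) = (p0, a, R) → aa[p0]b
Step 5: δ(p0, b) = (p0, b, L) → a[p0]ab
Step 6: δ(p0, a) = (p0, a, R) → aa[p0]b
Step 7: δ(p0, b) = (p0, b, L) → a[p0]ab
Step 8: δ(p0, a) = (p0, a, R) → aa[p0]b
Step 9: δ(p0, b) = (p0, b, L) → a[p0]ab
Step 10: δ(p0, a) = (p0, a, R) → aa[p0]b

The machine has not reached a halting state after 10 steps.
The machine did not halt within the 10-step bound.

Answer: No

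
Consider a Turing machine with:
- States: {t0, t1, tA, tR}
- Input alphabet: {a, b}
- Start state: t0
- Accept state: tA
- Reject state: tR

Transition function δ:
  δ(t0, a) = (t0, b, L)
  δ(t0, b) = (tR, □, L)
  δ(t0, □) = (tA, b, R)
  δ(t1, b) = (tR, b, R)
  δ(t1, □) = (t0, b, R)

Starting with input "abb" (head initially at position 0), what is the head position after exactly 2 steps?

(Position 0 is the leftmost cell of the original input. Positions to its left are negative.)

Execution trace (head position shown):
Step 0: [t0]abb  (head at position 0)
Step 1: move left → [t0]□bbb  (head at position -1)
Step 2: move right → b[tA]bbb  (head at position 0)

After 2 steps, the head is at position 0.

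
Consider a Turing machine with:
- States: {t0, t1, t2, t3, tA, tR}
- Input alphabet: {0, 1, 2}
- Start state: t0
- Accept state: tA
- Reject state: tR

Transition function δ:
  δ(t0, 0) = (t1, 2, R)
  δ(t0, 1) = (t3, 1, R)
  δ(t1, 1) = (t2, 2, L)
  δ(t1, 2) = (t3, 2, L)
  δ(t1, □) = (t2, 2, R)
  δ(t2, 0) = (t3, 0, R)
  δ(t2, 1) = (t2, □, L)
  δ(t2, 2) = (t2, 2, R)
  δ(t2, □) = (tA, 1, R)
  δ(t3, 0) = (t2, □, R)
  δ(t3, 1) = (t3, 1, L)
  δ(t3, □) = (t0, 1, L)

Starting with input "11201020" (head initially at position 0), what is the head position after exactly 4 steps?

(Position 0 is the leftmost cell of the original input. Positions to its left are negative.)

Execution trace (head position shown):
Step 0: [t0]11201020  (head at position 0)
Step 1: move right → 1[t3]1201020  (head at position 1)
Step 2: move left → [t3]11201020  (head at position 0)
Step 3: move left → [t3]□11201020  (head at position -1)
Step 4: move left → [t0]□111201020  (head at position -2)

After 4 steps, the head is at position -2.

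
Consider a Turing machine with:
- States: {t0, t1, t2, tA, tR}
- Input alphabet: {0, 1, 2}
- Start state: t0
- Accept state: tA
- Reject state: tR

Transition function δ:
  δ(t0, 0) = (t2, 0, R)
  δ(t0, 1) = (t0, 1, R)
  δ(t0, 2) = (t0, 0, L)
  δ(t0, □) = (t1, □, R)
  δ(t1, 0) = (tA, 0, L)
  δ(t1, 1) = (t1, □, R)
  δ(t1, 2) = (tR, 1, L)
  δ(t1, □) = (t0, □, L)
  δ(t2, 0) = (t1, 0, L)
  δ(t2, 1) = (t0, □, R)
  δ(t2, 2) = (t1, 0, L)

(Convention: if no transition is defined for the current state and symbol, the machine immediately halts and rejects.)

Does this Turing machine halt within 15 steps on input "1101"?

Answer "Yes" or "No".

Execution trace:
Initial: [t0]1101
Step 1: δ(t0, 1) = (t0, 1, R) → 1[t0]101
Step 2: δ(t0, 1) = (t0, 1, R) → 11[t0]01
Step 3: δ(t0, 0) = (t2, 0, R) → 110[t2]1
Step 4: δ(t2, 1) = (t0, □, R) → 110□[t0]□
Step 5: δ(t0, □) = (t1, □, R) → 110□□[t1]□
Step 6: δ(t1, □) = (t0, □, L) → 110□[t0]□□
Step 7: δ(t0, □) = (t1, □, R) → 110□□[t1]□
Step 8: δ(t1, □) = (t0, □, L) → 110□[t0]□□
Step 9: δ(t0, □) = (t1, □, R) → 110□□[t1]□
Step 10: δ(t1, □) = (t0, □, L) → 110□[t0]□□
Step 11: δ(t0, □) = (t1, □, R) → 110□□[t1]□
Step 12: δ(t1, □) = (t0, □, L) → 110□[t0]□□
Step 13: δ(t0, □) = (t1, □, R) → 110□□[t1]□
Step 14: δ(t1, □) = (t0, □, L) → 110□[t0]□□
Step 15: δ(t0, □) = (t1, □, R) → 110□□[t1]□

The machine has not reached a halting state after 15 steps.
The machine did not halt within the 15-step bound.

Answer: No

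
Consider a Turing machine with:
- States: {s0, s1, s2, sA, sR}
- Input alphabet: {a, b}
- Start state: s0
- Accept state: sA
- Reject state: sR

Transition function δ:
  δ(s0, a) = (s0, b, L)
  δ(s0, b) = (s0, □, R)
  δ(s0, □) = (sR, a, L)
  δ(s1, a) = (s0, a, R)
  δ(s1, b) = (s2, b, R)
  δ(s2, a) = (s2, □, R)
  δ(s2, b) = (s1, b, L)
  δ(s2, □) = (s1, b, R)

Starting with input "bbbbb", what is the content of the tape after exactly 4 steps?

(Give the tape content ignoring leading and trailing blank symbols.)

Execution trace:
Initial: [s0]bbbbb
Step 1: δ(s0, b) = (s0, □, R) → □[s0]bbbb
Step 2: δ(s0, b) = (s0, □, R) → □□[s0]bbb
Step 3: δ(s0, b) = (s0, □, R) → □□□[s0]bb
Step 4: δ(s0, b) = (s0, □, R) → □□□□[s0]b

After 4 steps, the tape (ignoring leading/trailing blanks) is: b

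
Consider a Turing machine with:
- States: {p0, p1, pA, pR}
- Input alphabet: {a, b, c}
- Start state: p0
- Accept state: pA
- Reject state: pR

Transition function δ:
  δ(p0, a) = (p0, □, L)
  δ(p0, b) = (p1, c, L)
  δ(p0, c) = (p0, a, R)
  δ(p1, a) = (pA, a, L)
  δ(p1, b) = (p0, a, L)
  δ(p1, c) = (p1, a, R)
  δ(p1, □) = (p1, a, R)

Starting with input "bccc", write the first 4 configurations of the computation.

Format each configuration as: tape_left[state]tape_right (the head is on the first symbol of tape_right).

Transitions applied:
Step 1: δ(p0, b) = (p1, c, L)
Step 2: δ(p1, □) = (p1, a, R)
Step 3: δ(p1, c) = (p1, a, R)

The first 4 configurations are:
[p0]bccc ⊢ [p1]□cccc ⊢ a[p1]cccc ⊢ aa[p1]ccc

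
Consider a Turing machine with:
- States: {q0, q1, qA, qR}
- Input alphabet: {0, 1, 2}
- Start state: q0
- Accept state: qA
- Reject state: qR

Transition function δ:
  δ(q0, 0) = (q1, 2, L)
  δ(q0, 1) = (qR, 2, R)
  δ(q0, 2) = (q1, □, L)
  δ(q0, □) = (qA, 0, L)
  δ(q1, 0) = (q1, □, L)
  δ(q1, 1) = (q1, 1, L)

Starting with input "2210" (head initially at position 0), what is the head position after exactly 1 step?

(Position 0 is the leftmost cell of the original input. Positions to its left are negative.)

Execution trace (head position shown):
Step 0: [q0]2210  (head at position 0)
Step 1: move left → [q1]□□210  (head at position -1)

After 1 step, the head is at position -1.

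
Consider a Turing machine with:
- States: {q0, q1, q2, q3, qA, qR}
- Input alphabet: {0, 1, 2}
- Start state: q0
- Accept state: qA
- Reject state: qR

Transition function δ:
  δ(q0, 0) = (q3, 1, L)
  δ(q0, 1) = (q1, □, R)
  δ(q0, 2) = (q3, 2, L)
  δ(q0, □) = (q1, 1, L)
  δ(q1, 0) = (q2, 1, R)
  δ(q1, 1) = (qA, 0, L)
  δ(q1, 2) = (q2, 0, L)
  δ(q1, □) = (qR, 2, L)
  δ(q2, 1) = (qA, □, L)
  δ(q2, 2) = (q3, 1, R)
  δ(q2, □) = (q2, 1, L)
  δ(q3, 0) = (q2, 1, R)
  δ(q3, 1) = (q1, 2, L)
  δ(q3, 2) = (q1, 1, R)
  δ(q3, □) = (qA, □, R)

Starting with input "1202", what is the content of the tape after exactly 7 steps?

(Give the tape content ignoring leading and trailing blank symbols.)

Execution trace:
Initial: [q0]1202
Step 1: δ(q0, 1) = (q1, □, R) → □[q1]202
Step 2: δ(q1, 2) = (q2, 0, L) → [q2]□002
Step 3: δ(q2, □) = (q2, 1, L) → [q2]□1002
Step 4: δ(q2, □) = (q2, 1, L) → [q2]□11002
Step 5: δ(q2, □) = (q2, 1, L) → [q2]□111002
Step 6: δ(q2, □) = (q2, 1, L) → [q2]□1111002
Step 7: δ(q2, □) = (q2, 1, L) → [q2]□11111002

After 7 steps, the tape (ignoring leading/trailing blanks) is: 11111002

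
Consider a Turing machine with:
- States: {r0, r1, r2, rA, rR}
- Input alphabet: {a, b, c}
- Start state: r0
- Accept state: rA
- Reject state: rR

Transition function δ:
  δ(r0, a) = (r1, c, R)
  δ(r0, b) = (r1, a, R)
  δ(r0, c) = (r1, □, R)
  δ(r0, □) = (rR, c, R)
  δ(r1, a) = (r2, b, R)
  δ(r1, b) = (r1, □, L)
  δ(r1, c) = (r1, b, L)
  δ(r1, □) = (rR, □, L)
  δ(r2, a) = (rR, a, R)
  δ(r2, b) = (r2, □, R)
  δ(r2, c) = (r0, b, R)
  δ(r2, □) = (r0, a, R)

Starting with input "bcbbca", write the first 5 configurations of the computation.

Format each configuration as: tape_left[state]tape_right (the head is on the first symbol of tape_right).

Transitions applied:
Step 1: δ(r0, b) = (r1, a, R)
Step 2: δ(r1, c) = (r1, b, L)
Step 3: δ(r1, a) = (r2, b, R)
Step 4: δ(r2, b) = (r2, □, R)

The first 5 configurations are:
[r0]bcbbca ⊢ a[r1]cbbca ⊢ [r1]abbbca ⊢ b[r2]bbbca ⊢ b□[r2]bbca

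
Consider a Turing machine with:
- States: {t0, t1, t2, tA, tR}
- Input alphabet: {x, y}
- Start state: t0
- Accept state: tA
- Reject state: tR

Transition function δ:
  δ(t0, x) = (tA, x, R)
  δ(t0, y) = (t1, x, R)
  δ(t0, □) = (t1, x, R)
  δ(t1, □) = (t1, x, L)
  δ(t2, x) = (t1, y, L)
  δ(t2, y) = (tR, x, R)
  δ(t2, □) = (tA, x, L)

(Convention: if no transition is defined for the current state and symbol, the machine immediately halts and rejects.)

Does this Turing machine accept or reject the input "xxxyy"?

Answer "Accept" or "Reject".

Execution trace:
Initial: [t0]xxxyy
Step 1: δ(t0, x) = (tA, x, R) → x[tA]xxyy

The machine reaches the accept state tA and halts.

Answer: Accept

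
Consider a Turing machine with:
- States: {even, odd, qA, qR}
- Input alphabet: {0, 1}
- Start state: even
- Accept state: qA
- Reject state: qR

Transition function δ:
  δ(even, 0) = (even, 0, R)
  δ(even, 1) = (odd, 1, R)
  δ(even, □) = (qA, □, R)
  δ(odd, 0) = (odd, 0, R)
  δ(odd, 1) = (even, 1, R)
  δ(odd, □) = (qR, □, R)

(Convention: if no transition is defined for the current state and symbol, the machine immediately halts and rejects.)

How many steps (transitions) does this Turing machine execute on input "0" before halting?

Execution trace:
Initial: [even]0
Step 1: δ(even, 0) = (even, 0, R) → 0[even]□
Step 2: δ(even, □) = (qA, □, R) → 0□[qA]□

The machine reaches the accept state qA and halts.

The machine executed 2 steps before halting.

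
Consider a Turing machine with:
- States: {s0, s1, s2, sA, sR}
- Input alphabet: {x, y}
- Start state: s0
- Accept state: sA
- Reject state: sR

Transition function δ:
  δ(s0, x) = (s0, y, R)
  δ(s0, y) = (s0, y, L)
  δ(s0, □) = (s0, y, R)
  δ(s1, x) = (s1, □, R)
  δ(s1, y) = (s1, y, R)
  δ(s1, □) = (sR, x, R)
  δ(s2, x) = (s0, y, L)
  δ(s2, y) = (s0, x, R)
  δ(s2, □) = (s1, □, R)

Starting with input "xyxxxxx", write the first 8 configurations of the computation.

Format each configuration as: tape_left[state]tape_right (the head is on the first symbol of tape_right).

Transitions applied:
Step 1: δ(s0, x) = (s0, y, R)
Step 2: δ(s0, y) = (s0, y, L)
Step 3: δ(s0, y) = (s0, y, L)
Step 4: δ(s0, □) = (s0, y, R)
Step 5: δ(s0, y) = (s0, y, L)
Step 6: δ(s0, y) = (s0, y, L)
Step 7: δ(s0, □) = (s0, y, R)

The first 8 configurations are:
[s0]xyxxxxx ⊢ y[s0]yxxxxx ⊢ [s0]yyxxxxx ⊢ [s0]□yyxxxxx ⊢ y[s0]yyxxxxx ⊢ [s0]yyyxxxxx ⊢ [s0]□yyyxxxxx ⊢ y[s0]yyyxxxxx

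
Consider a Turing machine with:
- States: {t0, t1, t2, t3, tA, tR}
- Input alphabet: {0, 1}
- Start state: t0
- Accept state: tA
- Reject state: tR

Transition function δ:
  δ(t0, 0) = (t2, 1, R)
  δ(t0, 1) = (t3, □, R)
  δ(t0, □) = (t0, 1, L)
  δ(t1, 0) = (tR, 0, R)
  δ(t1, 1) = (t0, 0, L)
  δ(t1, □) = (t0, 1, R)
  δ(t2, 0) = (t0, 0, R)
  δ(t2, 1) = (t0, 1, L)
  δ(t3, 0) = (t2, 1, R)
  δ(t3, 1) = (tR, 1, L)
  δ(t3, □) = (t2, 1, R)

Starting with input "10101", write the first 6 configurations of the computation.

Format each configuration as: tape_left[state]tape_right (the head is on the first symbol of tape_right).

Transitions applied:
Step 1: δ(t0, 1) = (t3, □, R)
Step 2: δ(t3, 0) = (t2, 1, R)
Step 3: δ(t2, 1) = (t0, 1, L)
Step 4: δ(t0, 1) = (t3, □, R)
Step 5: δ(t3, 1) = (tR, 1, L)

The first 6 configurations are:
[t0]10101 ⊢ □[t3]0101 ⊢ □1[t2]101 ⊢ □[t0]1101 ⊢ □□[t3]101 ⊢ □[tR]□101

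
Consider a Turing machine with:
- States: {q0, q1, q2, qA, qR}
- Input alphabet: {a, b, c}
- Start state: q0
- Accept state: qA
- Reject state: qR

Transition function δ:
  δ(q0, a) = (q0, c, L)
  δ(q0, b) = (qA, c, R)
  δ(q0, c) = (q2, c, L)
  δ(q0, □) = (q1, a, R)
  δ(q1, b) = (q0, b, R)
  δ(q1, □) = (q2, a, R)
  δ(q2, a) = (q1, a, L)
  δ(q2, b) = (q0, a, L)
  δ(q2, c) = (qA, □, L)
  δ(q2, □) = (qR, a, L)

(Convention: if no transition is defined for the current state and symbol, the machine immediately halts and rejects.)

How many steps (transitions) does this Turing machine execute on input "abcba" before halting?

Execution trace:
Initial: [q0]abcba
Step 1: δ(q0, a) = (q0, c, L) → [q0]□cbcba
Step 2: δ(q0, □) = (q1, a, R) → a[q1]cbcba

No transition is defined for δ(q1, c). By convention the machine halts and rejects.

The machine executed 2 steps before halting.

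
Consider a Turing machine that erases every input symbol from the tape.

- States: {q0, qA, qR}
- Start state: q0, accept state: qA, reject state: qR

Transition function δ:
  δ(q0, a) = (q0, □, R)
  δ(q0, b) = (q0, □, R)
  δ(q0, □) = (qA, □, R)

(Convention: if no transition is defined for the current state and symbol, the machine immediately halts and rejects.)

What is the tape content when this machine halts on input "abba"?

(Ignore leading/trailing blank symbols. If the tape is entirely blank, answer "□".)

Execution trace:
Initial: [q0]abba
Step 1: δ(q0, a) = (q0, □, R) → □[q0]bba
Step 2: δ(q0, b) = (q0, □, R) → □□[q0]ba
Step 3: δ(q0, b) = (q0, □, R) → □□□[q0]a
Step 4: δ(q0, a) = (q0, □, R) → □□□□[q0]□
Step 5: δ(q0, □) = (qA, □, R) → □□□□□[qA]□

The machine reaches the accept state qA and halts.

Final tape (ignoring leading/trailing blanks): □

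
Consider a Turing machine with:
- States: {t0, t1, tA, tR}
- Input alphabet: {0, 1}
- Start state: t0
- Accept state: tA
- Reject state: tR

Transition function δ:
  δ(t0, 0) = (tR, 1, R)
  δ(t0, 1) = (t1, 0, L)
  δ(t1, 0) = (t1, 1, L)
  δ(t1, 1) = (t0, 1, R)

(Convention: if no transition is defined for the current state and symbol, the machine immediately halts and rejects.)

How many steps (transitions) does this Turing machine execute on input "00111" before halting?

Execution trace:
Initial: [t0]00111
Step 1: δ(t0, 0) = (tR, 1, R) → 1[tR]0111

The machine reaches the reject state tR and halts.

The machine executed 1 step before halting.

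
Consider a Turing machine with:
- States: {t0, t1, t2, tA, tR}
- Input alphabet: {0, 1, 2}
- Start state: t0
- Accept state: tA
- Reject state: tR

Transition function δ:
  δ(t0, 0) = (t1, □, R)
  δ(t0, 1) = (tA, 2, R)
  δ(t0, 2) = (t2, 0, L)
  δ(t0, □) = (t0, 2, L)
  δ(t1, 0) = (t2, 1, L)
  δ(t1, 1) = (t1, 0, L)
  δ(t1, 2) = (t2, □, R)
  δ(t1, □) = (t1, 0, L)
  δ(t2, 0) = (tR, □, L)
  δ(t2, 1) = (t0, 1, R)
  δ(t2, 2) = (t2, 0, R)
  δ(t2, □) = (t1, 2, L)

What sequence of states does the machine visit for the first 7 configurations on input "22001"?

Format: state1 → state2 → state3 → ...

Execution trace:
Initial: [t0]22001
Step 1: δ(t0, 2) = (t2, 0, L) → [t2]□02001
Step 2: δ(t2, □) = (t1, 2, L) → [t1]□202001
Step 3: δ(t1, □) = (t1, 0, L) → [t1]□0202001
Step 4: δ(t1, □) = (t1, 0, L) → [t1]□00202001
Step 5: δ(t1, □) = (t1, 0, L) → [t1]□000202001
Step 6: δ(t1, □) = (t1, 0, L) → [t1]□0000202001

State sequence: t0 → t2 → t1 → t1 → t1 → t1 → t1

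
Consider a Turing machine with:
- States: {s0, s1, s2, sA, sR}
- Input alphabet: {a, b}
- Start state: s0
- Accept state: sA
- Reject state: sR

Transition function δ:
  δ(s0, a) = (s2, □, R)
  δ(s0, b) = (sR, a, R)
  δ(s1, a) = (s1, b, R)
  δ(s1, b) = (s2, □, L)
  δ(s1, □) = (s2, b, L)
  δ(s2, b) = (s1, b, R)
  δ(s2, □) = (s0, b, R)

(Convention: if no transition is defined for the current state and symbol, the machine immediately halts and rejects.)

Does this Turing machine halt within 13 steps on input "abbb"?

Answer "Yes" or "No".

Execution trace:
Initial: [s0]abbb
Step 1: δ(s0, a) = (s2, □, R) → □[s2]bbb
Step 2: δ(s2, b) = (s1, b, R) → □b[s1]bb
Step 3: δ(s1, b) = (s2, □, L) → □[s2]b□b
Step 4: δ(s2, b) = (s1, b, R) → □b[s1]□b
Step 5: δ(s1, □) = (s2, b, L) → □[s2]bbb
Step 6: δ(s2, b) = (s1, b, R) → □b[s1]bb
Step 7: δ(s1, b) = (s2, □, L) → □[s2]b□b
Step 8: δ(s2, b) = (s1, b, R) → □b[s1]□b
Step 9: δ(s1, □) = (s2, b, L) → □[s2]bbb
Step 10: δ(s2, b) = (s1, b, R) → □b[s1]bb
Step 11: δ(s1, b) = (s2, □, L) → □[s2]b□b
Step 12: δ(s2, b) = (s1, b, R) → □b[s1]□b
Step 13: δ(s1, □) = (s2, b, L) → □[s2]bbb

The machine has not reached a halting state after 13 steps.
The machine did not halt within the 13-step bound.

Answer: No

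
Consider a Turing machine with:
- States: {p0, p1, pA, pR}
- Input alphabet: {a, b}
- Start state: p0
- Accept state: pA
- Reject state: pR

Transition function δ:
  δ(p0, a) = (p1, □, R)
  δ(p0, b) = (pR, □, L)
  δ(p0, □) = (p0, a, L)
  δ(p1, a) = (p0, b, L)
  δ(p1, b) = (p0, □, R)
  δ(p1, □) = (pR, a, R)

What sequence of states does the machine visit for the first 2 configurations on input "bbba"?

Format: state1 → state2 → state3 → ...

Execution trace:
Initial: [p0]bbba
Step 1: δ(p0, b) = (pR, □, L) → [pR]□□bba

The machine reaches the reject state pR and halts.

State sequence: p0 → pR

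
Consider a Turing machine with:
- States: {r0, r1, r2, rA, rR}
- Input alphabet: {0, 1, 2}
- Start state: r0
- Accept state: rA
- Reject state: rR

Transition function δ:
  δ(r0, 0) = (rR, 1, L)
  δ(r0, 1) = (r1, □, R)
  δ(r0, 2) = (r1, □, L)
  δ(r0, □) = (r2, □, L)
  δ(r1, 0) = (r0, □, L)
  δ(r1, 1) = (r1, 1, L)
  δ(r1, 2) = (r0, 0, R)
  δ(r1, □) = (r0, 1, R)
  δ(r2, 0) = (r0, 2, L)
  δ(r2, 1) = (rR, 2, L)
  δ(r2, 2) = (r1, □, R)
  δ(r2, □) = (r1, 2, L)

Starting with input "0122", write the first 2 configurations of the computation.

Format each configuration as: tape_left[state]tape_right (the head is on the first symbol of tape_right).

Transitions applied:
Step 1: δ(r0, 0) = (rR, 1, L)

The first 2 configurations are:
[r0]0122 ⊢ [rR]□1122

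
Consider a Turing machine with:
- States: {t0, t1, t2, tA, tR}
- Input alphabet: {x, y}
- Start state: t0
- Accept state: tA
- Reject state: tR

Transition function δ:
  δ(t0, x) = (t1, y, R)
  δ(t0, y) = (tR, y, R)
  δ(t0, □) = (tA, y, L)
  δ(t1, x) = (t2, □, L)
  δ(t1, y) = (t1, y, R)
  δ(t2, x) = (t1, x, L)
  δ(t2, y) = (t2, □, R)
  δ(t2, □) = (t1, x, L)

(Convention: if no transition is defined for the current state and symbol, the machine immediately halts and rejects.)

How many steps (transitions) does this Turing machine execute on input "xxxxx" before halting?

Execution trace:
Initial: [t0]xxxxx
Step 1: δ(t0, x) = (t1, y, R) → y[t1]xxxx
Step 2: δ(t1, x) = (t2, □, L) → [t2]y□xxx
Step 3: δ(t2, y) = (t2, □, R) → □[t2]□xxx
Step 4: δ(t2, □) = (t1, x, L) → [t1]□xxxx

No transition is defined for δ(t1, □). By convention the machine halts and rejects.

The machine executed 4 steps before halting.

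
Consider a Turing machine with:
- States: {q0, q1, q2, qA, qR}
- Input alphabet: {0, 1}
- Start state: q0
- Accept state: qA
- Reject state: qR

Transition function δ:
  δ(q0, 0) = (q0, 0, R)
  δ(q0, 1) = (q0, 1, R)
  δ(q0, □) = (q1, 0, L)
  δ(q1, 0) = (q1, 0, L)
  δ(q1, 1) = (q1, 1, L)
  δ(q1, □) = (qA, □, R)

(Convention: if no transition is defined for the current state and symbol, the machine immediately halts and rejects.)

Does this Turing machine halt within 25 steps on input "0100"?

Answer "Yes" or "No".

Execution trace:
Initial: [q0]0100
Step 1: δ(q0, 0) = (q0, 0, R) → 0[q0]100
Step 2: δ(q0, 1) = (q0, 1, R) → 01[q0]00
Step 3: δ(q0, 0) = (q0, 0, R) → 010[q0]0
Step 4: δ(q0, 0) = (q0, 0, R) → 0100[q0]□
Step 5: δ(q0, □) = (q1, 0, L) → 010[q1]00
Step 6: δ(q1, 0) = (q1, 0, L) → 01[q1]000
Step 7: δ(q1, 0) = (q1, 0, L) → 0[q1]1000
Step 8: δ(q1, 1) = (q1, 1, L) → [q1]01000
Step 9: δ(q1, 0) = (q1, 0, L) → [q1]□01000
Step 10: δ(q1, □) = (qA, □, R) → □[qA]01000

The machine reaches the accept state qA and halts.
The machine halted after 10 steps (within the 25-step bound).

Answer: Yes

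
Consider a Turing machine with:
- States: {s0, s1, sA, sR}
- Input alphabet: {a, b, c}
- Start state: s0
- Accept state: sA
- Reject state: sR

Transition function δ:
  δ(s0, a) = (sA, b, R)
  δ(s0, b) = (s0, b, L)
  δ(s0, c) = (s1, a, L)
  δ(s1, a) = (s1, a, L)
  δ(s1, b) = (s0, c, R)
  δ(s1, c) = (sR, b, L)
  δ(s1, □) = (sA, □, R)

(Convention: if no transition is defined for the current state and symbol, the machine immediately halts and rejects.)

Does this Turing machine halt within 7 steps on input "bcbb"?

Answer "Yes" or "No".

Execution trace:
Initial: [s0]bcbb
Step 1: δ(s0, b) = (s0, b, L) → [s0]□bcbb

No transition is defined for δ(s0, □). By convention the machine halts and rejects.
The machine halted after 1 step (within the 7-step bound).

Answer: Yes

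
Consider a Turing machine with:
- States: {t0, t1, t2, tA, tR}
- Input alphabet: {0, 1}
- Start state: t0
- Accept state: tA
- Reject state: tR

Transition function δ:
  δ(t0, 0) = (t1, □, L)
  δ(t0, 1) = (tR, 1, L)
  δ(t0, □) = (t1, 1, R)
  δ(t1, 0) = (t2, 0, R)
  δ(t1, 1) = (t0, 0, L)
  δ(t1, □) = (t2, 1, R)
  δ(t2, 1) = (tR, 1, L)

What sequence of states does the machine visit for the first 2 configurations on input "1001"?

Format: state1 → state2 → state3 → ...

Execution trace:
Initial: [t0]1001
Step 1: δ(t0, 1) = (tR, 1, L) → [tR]□1001

The machine reaches the reject state tR and halts.

State sequence: t0 → tR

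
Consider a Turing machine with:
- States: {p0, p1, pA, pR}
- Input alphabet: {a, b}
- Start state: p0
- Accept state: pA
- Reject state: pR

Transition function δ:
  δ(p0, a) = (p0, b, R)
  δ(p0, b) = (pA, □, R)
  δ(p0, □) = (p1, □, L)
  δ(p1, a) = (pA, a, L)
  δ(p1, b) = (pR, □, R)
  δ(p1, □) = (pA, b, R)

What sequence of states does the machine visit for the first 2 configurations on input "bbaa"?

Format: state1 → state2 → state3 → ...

Execution trace:
Initial: [p0]bbaa
Step 1: δ(p0, b) = (pA, □, R) → □[pA]baa

The machine reaches the accept state pA and halts.

State sequence: p0 → pA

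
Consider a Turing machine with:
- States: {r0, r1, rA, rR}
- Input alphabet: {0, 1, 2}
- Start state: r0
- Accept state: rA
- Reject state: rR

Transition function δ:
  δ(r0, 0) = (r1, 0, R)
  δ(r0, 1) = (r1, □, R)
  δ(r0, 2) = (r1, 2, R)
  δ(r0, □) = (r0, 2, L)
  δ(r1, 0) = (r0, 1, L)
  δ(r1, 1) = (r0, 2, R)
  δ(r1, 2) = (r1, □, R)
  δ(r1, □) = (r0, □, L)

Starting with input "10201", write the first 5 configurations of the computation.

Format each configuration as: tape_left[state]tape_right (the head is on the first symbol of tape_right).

Transitions applied:
Step 1: δ(r0, 1) = (r1, □, R)
Step 2: δ(r1, 0) = (r0, 1, L)
Step 3: δ(r0, □) = (r0, 2, L)
Step 4: δ(r0, □) = (r0, 2, L)

The first 5 configurations are:
[r0]10201 ⊢ □[r1]0201 ⊢ [r0]□1201 ⊢ [r0]□21201 ⊢ [r0]□221201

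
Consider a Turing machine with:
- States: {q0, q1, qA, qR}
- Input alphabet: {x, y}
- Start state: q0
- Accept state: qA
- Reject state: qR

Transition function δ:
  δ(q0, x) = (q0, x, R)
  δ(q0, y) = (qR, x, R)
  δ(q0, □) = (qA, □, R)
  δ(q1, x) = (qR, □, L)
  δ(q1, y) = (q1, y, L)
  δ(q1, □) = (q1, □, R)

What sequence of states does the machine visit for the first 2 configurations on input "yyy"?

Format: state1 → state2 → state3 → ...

Execution trace:
Initial: [q0]yyy
Step 1: δ(q0, y) = (qR, x, R) → x[qR]yy

The machine reaches the reject state qR and halts.

State sequence: q0 → qR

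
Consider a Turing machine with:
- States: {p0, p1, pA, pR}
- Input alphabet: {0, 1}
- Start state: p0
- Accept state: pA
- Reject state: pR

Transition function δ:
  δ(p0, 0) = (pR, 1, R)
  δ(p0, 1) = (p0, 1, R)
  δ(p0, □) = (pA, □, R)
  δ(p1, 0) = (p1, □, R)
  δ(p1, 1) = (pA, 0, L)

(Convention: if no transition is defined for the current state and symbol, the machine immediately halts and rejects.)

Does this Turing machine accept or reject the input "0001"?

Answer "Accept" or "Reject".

Execution trace:
Initial: [p0]0001
Step 1: δ(p0, 0) = (pR, 1, R) → 1[pR]001

The machine reaches the reject state pR and halts.

Answer: Reject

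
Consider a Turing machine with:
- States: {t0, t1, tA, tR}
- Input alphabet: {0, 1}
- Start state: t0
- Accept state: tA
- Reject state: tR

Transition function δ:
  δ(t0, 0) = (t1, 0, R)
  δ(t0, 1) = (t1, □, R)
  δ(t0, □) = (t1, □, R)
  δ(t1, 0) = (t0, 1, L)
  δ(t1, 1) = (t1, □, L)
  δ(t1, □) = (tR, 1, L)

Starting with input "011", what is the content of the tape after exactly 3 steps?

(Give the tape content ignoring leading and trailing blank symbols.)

Execution trace:
Initial: [t0]011
Step 1: δ(t0, 0) = (t1, 0, R) → 0[t1]11
Step 2: δ(t1, 1) = (t1, □, L) → [t1]0□1
Step 3: δ(t1, 0) = (t0, 1, L) → [t0]□1□1

After 3 steps, the tape (ignoring leading/trailing blanks) is: 1□1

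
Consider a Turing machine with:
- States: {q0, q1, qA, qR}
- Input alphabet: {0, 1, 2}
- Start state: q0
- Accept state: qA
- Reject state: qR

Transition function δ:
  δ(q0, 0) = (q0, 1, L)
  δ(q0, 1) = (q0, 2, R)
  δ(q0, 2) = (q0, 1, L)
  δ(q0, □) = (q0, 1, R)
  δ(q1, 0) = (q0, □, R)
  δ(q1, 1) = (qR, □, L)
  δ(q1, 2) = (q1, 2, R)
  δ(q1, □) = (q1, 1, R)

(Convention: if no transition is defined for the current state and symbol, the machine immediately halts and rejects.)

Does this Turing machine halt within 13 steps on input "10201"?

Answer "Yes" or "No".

Execution trace:
Initial: [q0]10201
Step 1: δ(q0, 1) = (q0, 2, R) → 2[q0]0201
Step 2: δ(q0, 0) = (q0, 1, L) → [q0]21201
Step 3: δ(q0, 2) = (q0, 1, L) → [q0]□11201
Step 4: δ(q0, □) = (q0, 1, R) → 1[q0]11201
Step 5: δ(q0, 1) = (q0, 2, R) → 12[q0]1201
Step 6: δ(q0, 1) = (q0, 2, R) → 122[q0]201
Step 7: δ(q0, 2) = (q0, 1, L) → 12[q0]2101
Step 8: δ(q0, 2) = (q0, 1, L) → 1[q0]21101
Step 9: δ(q0, 2) = (q0, 1, L) → [q0]111101
Step 10: δ(q0, 1) = (q0, 2, R) → 2[q0]11101
Step 11: δ(q0, 1) = (q0, 2, R) → 22[q0]1101
Step 12: δ(q0, 1) = (q0, 2, R) → 222[q0]101
Step 13: δ(q0, 1) = (q0, 2, R) → 2222[q0]01

The machine has not reached a halting state after 13 steps.
The machine did not halt within the 13-step bound.

Answer: No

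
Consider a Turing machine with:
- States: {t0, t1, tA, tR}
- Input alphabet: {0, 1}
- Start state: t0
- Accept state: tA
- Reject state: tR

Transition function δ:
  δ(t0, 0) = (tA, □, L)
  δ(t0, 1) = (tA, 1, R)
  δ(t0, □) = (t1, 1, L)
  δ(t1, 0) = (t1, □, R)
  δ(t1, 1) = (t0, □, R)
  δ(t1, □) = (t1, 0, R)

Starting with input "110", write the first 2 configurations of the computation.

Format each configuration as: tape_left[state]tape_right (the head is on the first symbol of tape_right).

Transitions applied:
Step 1: δ(t0, 1) = (tA, 1, R)

The first 2 configurations are:
[t0]110 ⊢ 1[tA]10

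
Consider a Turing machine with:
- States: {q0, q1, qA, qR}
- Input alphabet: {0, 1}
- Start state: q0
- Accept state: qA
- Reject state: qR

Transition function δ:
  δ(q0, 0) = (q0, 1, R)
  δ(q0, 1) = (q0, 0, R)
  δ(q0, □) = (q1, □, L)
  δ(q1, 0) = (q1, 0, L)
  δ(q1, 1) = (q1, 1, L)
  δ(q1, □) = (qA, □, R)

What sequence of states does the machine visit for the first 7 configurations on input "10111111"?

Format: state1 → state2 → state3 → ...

Execution trace:
Initial: [q0]10111111
Step 1: δ(q0, 1) = (q0, 0, R) → 0[q0]0111111
Step 2: δ(q0, 0) = (q0, 1, R) → 01[q0]111111
Step 3: δ(q0, 1) = (q0, 0, R) → 010[q0]11111
Step 4: δ(q0, 1) = (q0, 0, R) → 0100[q0]1111
Step 5: δ(q0, 1) = (q0, 0, R) → 01000[q0]111
Step 6: δ(q0, 1) = (q0, 0, R) → 010000[q0]11

State sequence: q0 → q0 → q0 → q0 → q0 → q0 → q0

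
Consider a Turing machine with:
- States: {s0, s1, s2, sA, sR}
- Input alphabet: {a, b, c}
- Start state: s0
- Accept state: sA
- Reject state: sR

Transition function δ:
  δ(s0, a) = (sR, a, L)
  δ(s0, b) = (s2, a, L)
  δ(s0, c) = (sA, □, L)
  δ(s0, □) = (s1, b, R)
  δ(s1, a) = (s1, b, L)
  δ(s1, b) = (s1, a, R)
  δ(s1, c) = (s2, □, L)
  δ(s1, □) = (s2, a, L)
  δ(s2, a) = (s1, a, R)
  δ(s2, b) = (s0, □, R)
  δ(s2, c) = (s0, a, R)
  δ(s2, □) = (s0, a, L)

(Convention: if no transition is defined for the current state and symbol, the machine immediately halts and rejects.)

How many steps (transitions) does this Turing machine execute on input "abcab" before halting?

Execution trace:
Initial: [s0]abcab
Step 1: δ(s0, a) = (sR, a, L) → [sR]□abcab

The machine reaches the reject state sR and halts.

The machine executed 1 step before halting.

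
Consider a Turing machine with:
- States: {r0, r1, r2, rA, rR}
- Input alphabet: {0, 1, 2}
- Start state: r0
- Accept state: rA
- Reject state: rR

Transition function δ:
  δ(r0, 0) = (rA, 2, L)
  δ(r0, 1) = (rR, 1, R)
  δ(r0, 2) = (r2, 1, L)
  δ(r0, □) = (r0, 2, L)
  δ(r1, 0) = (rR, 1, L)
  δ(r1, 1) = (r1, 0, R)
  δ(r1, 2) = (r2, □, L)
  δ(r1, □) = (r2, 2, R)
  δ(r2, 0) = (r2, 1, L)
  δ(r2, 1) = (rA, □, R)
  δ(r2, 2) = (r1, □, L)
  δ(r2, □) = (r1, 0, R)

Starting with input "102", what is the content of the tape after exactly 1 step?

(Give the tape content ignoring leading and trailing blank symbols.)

Execution trace:
Initial: [r0]102
Step 1: δ(r0, 1) = (rR, 1, R) → 1[rR]02

The machine reaches the reject state rR and halts.

After 1 step, the tape (ignoring leading/trailing blanks) is: 102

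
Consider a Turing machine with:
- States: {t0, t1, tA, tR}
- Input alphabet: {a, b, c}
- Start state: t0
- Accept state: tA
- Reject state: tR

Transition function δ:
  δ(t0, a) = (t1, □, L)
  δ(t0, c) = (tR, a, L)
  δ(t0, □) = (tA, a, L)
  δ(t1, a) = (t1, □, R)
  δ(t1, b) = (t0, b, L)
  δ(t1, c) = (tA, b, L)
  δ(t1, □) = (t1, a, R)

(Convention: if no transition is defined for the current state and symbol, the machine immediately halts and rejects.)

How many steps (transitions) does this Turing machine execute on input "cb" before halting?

Execution trace:
Initial: [t0]cb
Step 1: δ(t0, c) = (tR, a, L) → [tR]□ab

The machine reaches the reject state tR and halts.

The machine executed 1 step before halting.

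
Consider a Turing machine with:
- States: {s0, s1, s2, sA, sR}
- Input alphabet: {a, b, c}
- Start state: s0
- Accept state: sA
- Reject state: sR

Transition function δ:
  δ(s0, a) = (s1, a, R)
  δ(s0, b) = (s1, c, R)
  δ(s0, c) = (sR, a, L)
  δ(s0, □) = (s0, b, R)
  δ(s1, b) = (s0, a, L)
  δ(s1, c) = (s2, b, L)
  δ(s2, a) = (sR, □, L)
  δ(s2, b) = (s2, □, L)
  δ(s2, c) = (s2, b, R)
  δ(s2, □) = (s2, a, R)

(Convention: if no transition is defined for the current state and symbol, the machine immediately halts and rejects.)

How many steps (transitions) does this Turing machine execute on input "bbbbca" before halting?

Execution trace:
Initial: [s0]bbbbca
Step 1: δ(s0, b) = (s1, c, R) → c[s1]bbbca
Step 2: δ(s1, b) = (s0, a, L) → [s0]cabbca
Step 3: δ(s0, c) = (sR, a, L) → [sR]□aabbca

The machine reaches the reject state sR and halts.

The machine executed 3 steps before halting.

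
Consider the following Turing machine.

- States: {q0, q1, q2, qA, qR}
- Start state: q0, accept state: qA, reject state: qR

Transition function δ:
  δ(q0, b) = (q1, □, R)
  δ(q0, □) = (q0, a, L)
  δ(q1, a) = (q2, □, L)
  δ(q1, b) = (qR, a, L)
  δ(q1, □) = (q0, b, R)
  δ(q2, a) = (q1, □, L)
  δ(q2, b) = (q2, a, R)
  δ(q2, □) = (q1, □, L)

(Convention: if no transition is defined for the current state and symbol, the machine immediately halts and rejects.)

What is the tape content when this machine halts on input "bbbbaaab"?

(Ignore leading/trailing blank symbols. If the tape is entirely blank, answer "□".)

Execution trace:
Initial: [q0]bbbbaaab
Step 1: δ(q0, b) = (q1, □, R) → □[q1]bbbaaab
Step 2: δ(q1, b) = (qR, a, L) → [qR]□abbaaab

The machine reaches the reject state qR and halts.

Final tape (ignoring leading/trailing blanks): abbaaab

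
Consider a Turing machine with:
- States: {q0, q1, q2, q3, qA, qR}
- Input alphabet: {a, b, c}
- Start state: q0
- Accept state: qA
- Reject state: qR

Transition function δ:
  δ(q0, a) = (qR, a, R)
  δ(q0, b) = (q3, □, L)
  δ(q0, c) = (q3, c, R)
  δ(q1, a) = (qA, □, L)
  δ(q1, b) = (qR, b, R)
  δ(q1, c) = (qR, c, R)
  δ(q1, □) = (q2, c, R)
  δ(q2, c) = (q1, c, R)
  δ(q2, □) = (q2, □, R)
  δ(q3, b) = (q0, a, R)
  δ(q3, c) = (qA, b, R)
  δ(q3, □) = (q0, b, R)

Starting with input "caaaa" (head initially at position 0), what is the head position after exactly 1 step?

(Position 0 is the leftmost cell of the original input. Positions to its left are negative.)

Execution trace (head position shown):
Step 0: [q0]caaaa  (head at position 0)
Step 1: move right → c[q3]aaaa  (head at position 1)

After 1 step, the head is at position 1.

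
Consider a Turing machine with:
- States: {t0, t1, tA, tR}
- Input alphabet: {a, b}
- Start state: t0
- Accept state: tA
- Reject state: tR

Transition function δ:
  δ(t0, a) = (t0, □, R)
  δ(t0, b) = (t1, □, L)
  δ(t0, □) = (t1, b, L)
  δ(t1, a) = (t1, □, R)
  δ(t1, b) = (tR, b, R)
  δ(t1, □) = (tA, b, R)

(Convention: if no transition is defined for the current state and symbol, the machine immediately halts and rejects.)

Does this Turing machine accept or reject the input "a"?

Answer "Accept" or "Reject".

Execution trace:
Initial: [t0]a
Step 1: δ(t0, a) = (t0, □, R) → □[t0]□
Step 2: δ(t0, □) = (t1, b, L) → [t1]□b
Step 3: δ(t1, □) = (tA, b, R) → b[tA]b

The machine reaches the accept state tA and halts.

Answer: Accept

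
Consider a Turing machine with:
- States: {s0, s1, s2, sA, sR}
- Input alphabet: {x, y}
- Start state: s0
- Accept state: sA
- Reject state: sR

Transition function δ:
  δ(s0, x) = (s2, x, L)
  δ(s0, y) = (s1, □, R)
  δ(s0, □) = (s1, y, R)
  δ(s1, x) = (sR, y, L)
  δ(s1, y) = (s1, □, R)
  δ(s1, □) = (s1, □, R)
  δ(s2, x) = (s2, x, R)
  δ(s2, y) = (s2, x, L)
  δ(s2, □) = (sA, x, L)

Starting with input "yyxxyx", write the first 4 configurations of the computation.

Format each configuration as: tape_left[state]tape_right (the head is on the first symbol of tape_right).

Transitions applied:
Step 1: δ(s0, y) = (s1, □, R)
Step 2: δ(s1, y) = (s1, □, R)
Step 3: δ(s1, x) = (sR, y, L)

The first 4 configurations are:
[s0]yyxxyx ⊢ □[s1]yxxyx ⊢ □□[s1]xxyx ⊢ □[sR]□yxyx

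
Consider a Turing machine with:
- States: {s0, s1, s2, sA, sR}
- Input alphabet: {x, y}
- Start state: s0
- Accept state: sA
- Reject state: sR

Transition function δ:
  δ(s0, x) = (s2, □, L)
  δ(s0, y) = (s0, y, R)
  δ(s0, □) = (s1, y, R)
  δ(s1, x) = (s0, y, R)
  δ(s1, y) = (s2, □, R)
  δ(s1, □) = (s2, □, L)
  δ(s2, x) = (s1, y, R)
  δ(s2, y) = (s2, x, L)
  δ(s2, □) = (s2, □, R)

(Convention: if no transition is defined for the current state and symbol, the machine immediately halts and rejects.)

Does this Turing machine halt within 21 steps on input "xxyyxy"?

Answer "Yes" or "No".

Execution trace:
Initial: [s0]xxyyxy
Step 1: δ(s0, x) = (s2, □, L) → [s2]□□xyyxy
Step 2: δ(s2, □) = (s2, □, R) → □[s2]□xyyxy
Step 3: δ(s2, □) = (s2, □, R) → □□[s2]xyyxy
Step 4: δ(s2, x) = (s1, y, R) → □□y[s1]yyxy
Step 5: δ(s1, y) = (s2, □, R) → □□y□[s2]yxy
Step 6: δ(s2, y) = (s2, x, L) → □□y[s2]□xxy
Step 7: δ(s2, □) = (s2, □, R) → □□y□[s2]xxy
Step 8: δ(s2, x) = (s1, y, R) → □□y□y[s1]xy
Step 9: δ(s1, x) = (s0, y, R) → □□y□yy[s0]y
Step 10: δ(s0, y) = (s0, y, R) → □□y□yyy[s0]□
Step 11: δ(s0, □) = (s1, y, R) → □□y□yyyy[s1]□
Step 12: δ(s1, □) = (s2, □, L) → □□y□yyy[s2]y□
Step 13: δ(s2, y) = (s2, x, L) → □□y□yy[s2]yx□
Step 14: δ(s2, y) = (s2, x, L) → □□y□y[s2]yxx□
Step 15: δ(s2, y) = (s2, x, L) → □□y□[s2]yxxx□
Step 16: δ(s2, y) = (s2, x, L) → □□y[s2]□xxxx□
Step 17: δ(s2, □) = (s2, □, R) → □□y□[s2]xxxx□
Step 18: δ(s2, x) = (s1, y, R) → □□y□y[s1]xxx□
Step 19: δ(s1, x) = (s0, y, R) → □□y□yy[s0]xx□
Step 20: δ(s0, x) = (s2, □, L) → □□y□y[s2]y□x□
Step 21: δ(s2, y) = (s2, x, L) → □□y□[s2]yx□x□

The machine has not reached a halting state after 21 steps.
The machine did not halt within the 21-step bound.

Answer: No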